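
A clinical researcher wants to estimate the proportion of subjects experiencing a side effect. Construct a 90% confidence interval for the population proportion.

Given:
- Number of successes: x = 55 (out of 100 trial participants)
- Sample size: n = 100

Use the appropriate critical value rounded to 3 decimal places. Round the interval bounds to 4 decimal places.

Sample proportion: p̂ = 55/100 = 0.550000

Check conditions for normal approximation:
  np̂ = 55 ≥ 10 ✓
  n(1-p̂) = 45 ≥ 10 ✓

The sample is large enough, so use a z-interval (normal approximation) for the proportion.

For 90% confidence, z* = 1.645 (from standard normal table)

Standard error: SE = √(p̂(1-p̂)/n) = √(0.550000×0.450000/100) = 0.04974937

Margin of error: E = z* × SE = 1.645 × 0.04974937 = 0.081838

Z-interval: p̂ ± E = 0.550000 ± 0.081838 = (0.468162, 0.631838)

Rounded to 4 decimal places:

(0.4682, 0.6318)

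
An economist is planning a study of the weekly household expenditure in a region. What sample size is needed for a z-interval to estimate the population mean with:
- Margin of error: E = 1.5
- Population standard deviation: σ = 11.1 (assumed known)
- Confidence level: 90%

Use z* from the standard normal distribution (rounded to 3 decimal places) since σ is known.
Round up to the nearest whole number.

Using z* since population σ is known (z-interval formula).

For 90% confidence, z* = 1.645 (from standard normal table)

Sample size formula for z-interval: n = (z*σ/E)²

n = (1.645 × 11.1 / 1.5)²
  = (12.173000)²
  = 148.1819

Round up to the nearest whole number: n = 149

149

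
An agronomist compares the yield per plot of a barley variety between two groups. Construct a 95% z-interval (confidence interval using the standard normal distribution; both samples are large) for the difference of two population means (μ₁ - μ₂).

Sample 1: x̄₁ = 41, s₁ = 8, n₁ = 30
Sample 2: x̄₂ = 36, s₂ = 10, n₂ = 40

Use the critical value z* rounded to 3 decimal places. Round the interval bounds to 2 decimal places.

Both samples are large (n₁ = 30 ≥ 30, n₂ = 40 ≥ 30), so a z-interval for the difference of means applies.

Point estimate: x̄₁ - x̄₂ = 41 - 36 = 5

Standard error: SE = √(s₁²/n₁ + s₂²/n₂)
= √(8²/30 + 10²/40)
= √(2.133333 + 2.500000)
= 2.152518

For 95% confidence, z* = 1.96 (from standard normal table)
Margin of error: E = z* × SE = 1.96 × 2.152518 = 4.2189

Z-interval: (x̄₁ - x̄₂) ± E = 5 ± 4.2189 = (0.7811, 9.2189)

Rounded to 2 decimal places:

(0.78, 9.22)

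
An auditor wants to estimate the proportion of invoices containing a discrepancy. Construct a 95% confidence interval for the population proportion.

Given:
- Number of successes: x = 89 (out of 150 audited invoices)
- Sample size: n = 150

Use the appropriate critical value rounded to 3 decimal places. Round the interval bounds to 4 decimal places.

Sample proportion: p̂ = 89/150 = 0.593333

Check conditions for normal approximation:
  np̂ = 89 ≥ 10 ✓
  n(1-p̂) = 61 ≥ 10 ✓

The sample is large enough, so use a z-interval (normal approximation) for the proportion.

For 95% confidence, z* = 1.96 (from standard normal table)

Standard error: SE = √(p̂(1-p̂)/n) = √(0.593333×0.406667/150) = 0.04010726

Margin of error: E = z* × SE = 1.96 × 0.04010726 = 0.078610

Z-interval: p̂ ± E = 0.593333 ± 0.078610 = (0.514723, 0.671944)

Rounded to 4 decimal places:

(0.5147, 0.6719)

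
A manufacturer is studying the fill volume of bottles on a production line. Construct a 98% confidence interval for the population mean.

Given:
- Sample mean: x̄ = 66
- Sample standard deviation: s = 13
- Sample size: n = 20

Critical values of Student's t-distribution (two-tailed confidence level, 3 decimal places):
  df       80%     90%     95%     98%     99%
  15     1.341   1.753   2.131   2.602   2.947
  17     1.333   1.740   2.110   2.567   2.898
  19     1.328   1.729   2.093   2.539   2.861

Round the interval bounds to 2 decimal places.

The population standard deviation σ is unknown (only the sample standard deviation s is given), so use a t-interval with df = n - 1 = 20 - 1 = 19.

For 98% confidence with df = 19, t* = 2.539 (from t-table)

Standard error: SE = s/√n = 13/√20 = 2.906888

Margin of error: E = t* × SE = 2.539 × 2.906888 = 7.3806

T-interval: x̄ ± E = 66 ± 7.3806 = (58.6194, 73.3806)

Rounded to 2 decimal places:

(58.62, 73.38)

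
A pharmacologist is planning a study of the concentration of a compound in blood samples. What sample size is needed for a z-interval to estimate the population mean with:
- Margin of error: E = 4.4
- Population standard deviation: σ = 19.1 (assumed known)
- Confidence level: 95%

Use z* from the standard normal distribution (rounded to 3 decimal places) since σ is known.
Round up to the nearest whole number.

Using z* since population σ is known (z-interval formula).

For 95% confidence, z* = 1.96 (from standard normal table)

Sample size formula for z-interval: n = (z*σ/E)²

n = (1.96 × 19.1 / 4.4)²
  = (8.508182)²
  = 72.3892

Round up to the nearest whole number: n = 73

73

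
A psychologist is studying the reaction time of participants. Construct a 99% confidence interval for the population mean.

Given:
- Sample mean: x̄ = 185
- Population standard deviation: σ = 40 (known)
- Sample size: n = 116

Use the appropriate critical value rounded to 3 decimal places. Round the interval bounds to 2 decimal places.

The population standard deviation σ is known, so use a z-interval (standard normal critical value).

For 99% confidence, z* = 2.576 (from standard normal table)

Standard error: SE = σ/√n = 40/√116 = 3.713907

Margin of error: E = z* × SE = 2.576 × 3.713907 = 9.5670

Z-interval: x̄ ± E = 185 ± 9.5670 = (175.4330, 194.5670)

Rounded to 2 decimal places:

(175.43, 194.57)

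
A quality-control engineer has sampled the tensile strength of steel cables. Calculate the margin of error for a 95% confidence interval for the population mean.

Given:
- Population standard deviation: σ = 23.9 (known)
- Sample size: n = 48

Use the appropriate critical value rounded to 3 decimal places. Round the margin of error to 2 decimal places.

The population standard deviation σ is known, so use the z-interval margin of error formula.

For 95% confidence, z* = 1.96 (from standard normal table)

Margin of error formula for z-interval: E = z* × σ/√n

E = 1.96 × 23.9/√48
  = 1.96 × 3.449668
  = 6.7613

Rounded to 2 decimal places:

6.76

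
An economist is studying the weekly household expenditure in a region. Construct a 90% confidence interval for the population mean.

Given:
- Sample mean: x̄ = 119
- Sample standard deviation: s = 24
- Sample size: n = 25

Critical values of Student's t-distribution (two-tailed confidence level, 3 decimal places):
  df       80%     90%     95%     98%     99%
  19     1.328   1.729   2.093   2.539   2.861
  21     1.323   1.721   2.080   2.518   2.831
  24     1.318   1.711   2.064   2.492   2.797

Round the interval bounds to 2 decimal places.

The population standard deviation σ is unknown (only the sample standard deviation s is given), so use a t-interval with df = n - 1 = 25 - 1 = 24.

For 90% confidence with df = 24, t* = 1.711 (from t-table)

Standard error: SE = s/√n = 24/√25 = 4.800000

Margin of error: E = t* × SE = 1.711 × 4.800000 = 8.2128

T-interval: x̄ ± E = 119 ± 8.2128 = (110.7872, 127.2128)

Rounded to 2 decimal places:

(110.79, 127.21)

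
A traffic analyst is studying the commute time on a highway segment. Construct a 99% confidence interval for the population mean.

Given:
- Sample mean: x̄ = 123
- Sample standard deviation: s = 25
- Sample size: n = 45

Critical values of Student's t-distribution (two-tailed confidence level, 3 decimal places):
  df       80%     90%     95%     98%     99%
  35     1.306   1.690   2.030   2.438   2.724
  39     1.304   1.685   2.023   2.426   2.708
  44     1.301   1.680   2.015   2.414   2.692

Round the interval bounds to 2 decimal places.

The population standard deviation σ is unknown (only the sample standard deviation s is given), so use a t-interval with df = n - 1 = 45 - 1 = 44.

For 99% confidence with df = 44, t* = 2.692 (from t-table)

Standard error: SE = s/√n = 25/√45 = 3.726780

Margin of error: E = t* × SE = 2.692 × 3.726780 = 10.0325

T-interval: x̄ ± E = 123 ± 10.0325 = (112.9675, 133.0325)

Rounded to 2 decimal places:

(112.97, 133.03)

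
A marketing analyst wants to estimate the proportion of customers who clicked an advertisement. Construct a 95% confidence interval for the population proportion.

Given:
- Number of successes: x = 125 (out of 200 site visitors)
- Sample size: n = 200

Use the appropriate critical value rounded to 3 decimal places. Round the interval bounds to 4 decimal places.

Sample proportion: p̂ = 125/200 = 0.625000

Check conditions for normal approximation:
  np̂ = 125 ≥ 10 ✓
  n(1-p̂) = 75 ≥ 10 ✓

The sample is large enough, so use a z-interval (normal approximation) for the proportion.

For 95% confidence, z* = 1.96 (from standard normal table)

Standard error: SE = √(p̂(1-p̂)/n) = √(0.625000×0.375000/200) = 0.03423266

Margin of error: E = z* × SE = 1.96 × 0.03423266 = 0.067096

Z-interval: p̂ ± E = 0.625000 ± 0.067096 = (0.557904, 0.692096)

Rounded to 4 decimal places:

(0.5579, 0.6921)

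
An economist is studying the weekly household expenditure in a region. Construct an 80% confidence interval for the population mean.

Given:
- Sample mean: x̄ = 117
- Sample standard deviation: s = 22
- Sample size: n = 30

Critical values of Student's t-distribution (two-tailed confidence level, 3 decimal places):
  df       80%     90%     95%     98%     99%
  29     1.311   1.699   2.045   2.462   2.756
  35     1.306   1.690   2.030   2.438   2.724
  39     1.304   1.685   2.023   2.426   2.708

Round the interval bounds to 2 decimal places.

The population standard deviation σ is unknown (only the sample standard deviation s is given), so use a t-interval with df = n - 1 = 30 - 1 = 29.

For 80% confidence with df = 29, t* = 1.311 (from t-table)

Standard error: SE = s/√n = 22/√30 = 4.016632

Margin of error: E = t* × SE = 1.311 × 4.016632 = 5.2658

T-interval: x̄ ± E = 117 ± 5.2658 = (111.7342, 122.2658)

Rounded to 2 decimal places:

(111.73, 122.27)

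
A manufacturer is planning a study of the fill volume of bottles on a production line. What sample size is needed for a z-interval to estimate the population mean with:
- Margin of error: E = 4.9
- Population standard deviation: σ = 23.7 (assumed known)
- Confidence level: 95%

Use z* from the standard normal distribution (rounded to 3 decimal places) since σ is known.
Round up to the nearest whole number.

Using z* since population σ is known (z-interval formula).

For 95% confidence, z* = 1.96 (from standard normal table)

Sample size formula for z-interval: n = (z*σ/E)²

n = (1.96 × 23.7 / 4.9)²
  = (9.480000)²
  = 89.8704

Round up to the nearest whole number: n = 90

90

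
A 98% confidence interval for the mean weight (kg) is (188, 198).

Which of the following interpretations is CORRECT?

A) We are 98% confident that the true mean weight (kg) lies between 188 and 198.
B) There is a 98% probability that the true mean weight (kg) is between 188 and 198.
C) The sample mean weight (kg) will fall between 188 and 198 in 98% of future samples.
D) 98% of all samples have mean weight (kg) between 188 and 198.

A confidence interval represents our confidence in the procedure, not a probability statement about the parameter.

Key concept: If we repeated this sampling process many times and computed a 98% CI each time, about 98% of those intervals would contain the true population parameter.

For this specific interval (188, 198):
- Midpoint (point estimate): 193
- Margin of error: 5

The correct interpretation is the one stating confidence that the true parameter lies in the interval — option A.

A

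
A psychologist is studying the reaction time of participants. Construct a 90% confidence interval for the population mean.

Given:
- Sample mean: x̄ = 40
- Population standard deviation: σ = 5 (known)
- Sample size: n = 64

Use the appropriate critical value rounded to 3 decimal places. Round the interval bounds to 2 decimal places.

The population standard deviation σ is known, so use a z-interval (standard normal critical value).

For 90% confidence, z* = 1.645 (from standard normal table)

Standard error: SE = σ/√n = 5/√64 = 0.625000

Margin of error: E = z* × SE = 1.645 × 0.625000 = 1.0281

Z-interval: x̄ ± E = 40 ± 1.0281 = (38.9719, 41.0281)

Rounded to 2 decimal places:

(38.97, 41.03)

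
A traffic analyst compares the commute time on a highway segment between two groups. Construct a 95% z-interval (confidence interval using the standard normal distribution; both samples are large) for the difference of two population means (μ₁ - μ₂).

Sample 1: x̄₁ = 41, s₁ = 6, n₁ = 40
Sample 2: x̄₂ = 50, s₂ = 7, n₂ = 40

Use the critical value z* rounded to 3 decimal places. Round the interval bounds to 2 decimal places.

Both samples are large (n₁ = 40 ≥ 30, n₂ = 40 ≥ 30), so a z-interval for the difference of means applies.

Point estimate: x̄₁ - x̄₂ = 41 - 50 = -9

Standard error: SE = √(s₁²/n₁ + s₂²/n₂)
= √(6²/40 + 7²/40)
= √(0.900000 + 1.225000)
= 1.457738

For 95% confidence, z* = 1.96 (from standard normal table)
Margin of error: E = z* × SE = 1.96 × 1.457738 = 2.8572

Z-interval: (x̄₁ - x̄₂) ± E = -9 ± 2.8572 = (-11.8572, -6.1428)

Rounded to 2 decimal places:

(-11.86, -6.14)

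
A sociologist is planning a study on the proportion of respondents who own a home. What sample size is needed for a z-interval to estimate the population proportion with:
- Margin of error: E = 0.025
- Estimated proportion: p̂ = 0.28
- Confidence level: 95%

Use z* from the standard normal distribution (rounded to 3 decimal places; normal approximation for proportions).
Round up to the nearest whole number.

Using z* for proportion z-interval (normal approximation).

For 95% confidence, z* = 1.96 (from standard normal table)

Sample size formula for proportion z-interval: n = z*²p̂(1-p̂)/E²

n = 1.96² × 0.28 × 0.72 / 0.025²
  = 3.8416 × 0.2016 / 0.000625
  = 1239.1465

Round up to the nearest whole number: n = 1240

1240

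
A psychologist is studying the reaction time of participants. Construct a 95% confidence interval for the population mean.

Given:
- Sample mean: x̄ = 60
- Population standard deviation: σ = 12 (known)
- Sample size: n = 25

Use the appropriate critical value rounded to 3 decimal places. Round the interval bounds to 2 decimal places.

The population standard deviation σ is known, so use a z-interval (standard normal critical value).

For 95% confidence, z* = 1.96 (from standard normal table)

Standard error: SE = σ/√n = 12/√25 = 2.400000

Margin of error: E = z* × SE = 1.96 × 2.400000 = 4.7040

Z-interval: x̄ ± E = 60 ± 4.7040 = (55.2960, 64.7040)

Rounded to 2 decimal places:

(55.30, 64.70)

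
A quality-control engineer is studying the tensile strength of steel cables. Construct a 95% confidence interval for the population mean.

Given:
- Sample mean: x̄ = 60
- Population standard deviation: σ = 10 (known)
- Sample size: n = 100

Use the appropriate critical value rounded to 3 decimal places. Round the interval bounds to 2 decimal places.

The population standard deviation σ is known, so use a z-interval (standard normal critical value).

For 95% confidence, z* = 1.96 (from standard normal table)

Standard error: SE = σ/√n = 10/√100 = 1.000000

Margin of error: E = z* × SE = 1.96 × 1.000000 = 1.9600

Z-interval: x̄ ± E = 60 ± 1.9600 = (58.0400, 61.9600)

Rounded to 2 decimal places:

(58.04, 61.96)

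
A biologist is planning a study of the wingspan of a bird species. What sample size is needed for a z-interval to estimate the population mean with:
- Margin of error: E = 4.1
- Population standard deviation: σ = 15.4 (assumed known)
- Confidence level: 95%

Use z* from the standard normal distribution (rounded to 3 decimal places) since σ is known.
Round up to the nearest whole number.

Using z* since population σ is known (z-interval formula).

For 95% confidence, z* = 1.96 (from standard normal table)

Sample size formula for z-interval: n = (z*σ/E)²

n = (1.96 × 15.4 / 4.1)²
  = (7.361951)²
  = 54.1983

Round up to the nearest whole number: n = 55

55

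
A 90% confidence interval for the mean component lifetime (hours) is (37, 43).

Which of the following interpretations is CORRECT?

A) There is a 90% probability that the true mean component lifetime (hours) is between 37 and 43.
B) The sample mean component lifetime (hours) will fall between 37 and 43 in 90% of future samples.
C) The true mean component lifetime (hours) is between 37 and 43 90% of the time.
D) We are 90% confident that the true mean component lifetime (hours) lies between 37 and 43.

A confidence interval represents our confidence in the procedure, not a probability statement about the parameter.

Key concept: If we repeated this sampling process many times and computed a 90% CI each time, about 90% of those intervals would contain the true population parameter.

For this specific interval (37, 43):
- Midpoint (point estimate): 40
- Margin of error: 3

The correct interpretation is the one stating confidence that the true parameter lies in the interval — option D.

D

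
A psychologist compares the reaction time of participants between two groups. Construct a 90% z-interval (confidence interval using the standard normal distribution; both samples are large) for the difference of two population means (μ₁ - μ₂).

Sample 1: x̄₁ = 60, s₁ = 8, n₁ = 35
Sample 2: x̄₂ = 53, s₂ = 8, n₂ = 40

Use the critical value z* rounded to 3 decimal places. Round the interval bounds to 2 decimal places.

Both samples are large (n₁ = 35 ≥ 30, n₂ = 40 ≥ 30), so a z-interval for the difference of means applies.

Point estimate: x̄₁ - x̄₂ = 60 - 53 = 7

Standard error: SE = √(s₁²/n₁ + s₂²/n₂)
= √(8²/35 + 8²/40)
= √(1.828571 + 1.600000)
= 1.851640

For 90% confidence, z* = 1.645 (from standard normal table)
Margin of error: E = z* × SE = 1.645 × 1.851640 = 3.0459

Z-interval: (x̄₁ - x̄₂) ± E = 7 ± 3.0459 = (3.9541, 10.0459)

Rounded to 2 decimal places:

(3.95, 10.05)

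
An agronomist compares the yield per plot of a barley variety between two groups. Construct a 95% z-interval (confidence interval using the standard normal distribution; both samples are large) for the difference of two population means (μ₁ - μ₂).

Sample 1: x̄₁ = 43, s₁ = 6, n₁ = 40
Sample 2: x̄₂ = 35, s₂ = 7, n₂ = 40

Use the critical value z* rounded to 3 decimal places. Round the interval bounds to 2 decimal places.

Both samples are large (n₁ = 40 ≥ 30, n₂ = 40 ≥ 30), so a z-interval for the difference of means applies.

Point estimate: x̄₁ - x̄₂ = 43 - 35 = 8

Standard error: SE = √(s₁²/n₁ + s₂²/n₂)
= √(6²/40 + 7²/40)
= √(0.900000 + 1.225000)
= 1.457738

For 95% confidence, z* = 1.96 (from standard normal table)
Margin of error: E = z* × SE = 1.96 × 1.457738 = 2.8572

Z-interval: (x̄₁ - x̄₂) ± E = 8 ± 2.8572 = (5.1428, 10.8572)

Rounded to 2 decimal places:

(5.14, 10.86)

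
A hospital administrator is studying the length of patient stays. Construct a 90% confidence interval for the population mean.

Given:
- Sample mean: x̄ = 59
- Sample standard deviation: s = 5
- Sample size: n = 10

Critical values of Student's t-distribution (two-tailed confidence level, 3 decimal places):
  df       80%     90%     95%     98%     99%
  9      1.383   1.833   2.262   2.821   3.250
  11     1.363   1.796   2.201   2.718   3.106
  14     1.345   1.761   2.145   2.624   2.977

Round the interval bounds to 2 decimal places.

The population standard deviation σ is unknown (only the sample standard deviation s is given), so use a t-interval with df = n - 1 = 10 - 1 = 9.

For 90% confidence with df = 9, t* = 1.833 (from t-table)

Standard error: SE = s/√n = 5/√10 = 1.581139

Margin of error: E = t* × SE = 1.833 × 1.581139 = 2.8982

T-interval: x̄ ± E = 59 ± 2.8982 = (56.1018, 61.8982)

Rounded to 2 decimal places:

(56.10, 61.90)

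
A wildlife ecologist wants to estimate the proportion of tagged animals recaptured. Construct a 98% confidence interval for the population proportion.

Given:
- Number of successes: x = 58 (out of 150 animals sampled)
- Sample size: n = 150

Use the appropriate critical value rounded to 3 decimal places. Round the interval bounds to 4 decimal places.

Sample proportion: p̂ = 58/150 = 0.386667

Check conditions for normal approximation:
  np̂ = 58 ≥ 10 ✓
  n(1-p̂) = 92 ≥ 10 ✓

The sample is large enough, so use a z-interval (normal approximation) for the proportion.

For 98% confidence, z* = 2.326 (from standard normal table)

Standard error: SE = √(p̂(1-p̂)/n) = √(0.386667×0.613333/150) = 0.03976226

Margin of error: E = z* × SE = 2.326 × 0.03976226 = 0.092487

Z-interval: p̂ ± E = 0.386667 ± 0.092487 = (0.294180, 0.479154)

Rounded to 4 decimal places:

(0.2942, 0.4792)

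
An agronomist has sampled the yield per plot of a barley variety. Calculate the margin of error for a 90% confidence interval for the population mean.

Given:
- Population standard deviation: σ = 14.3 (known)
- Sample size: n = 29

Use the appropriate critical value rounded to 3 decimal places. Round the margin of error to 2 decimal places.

The population standard deviation σ is known, so use the z-interval margin of error formula.

For 90% confidence, z* = 1.645 (from standard normal table)

Margin of error formula for z-interval: E = z* × σ/√n

E = 1.645 × 14.3/√29
  = 1.645 × 2.655443
  = 4.3682

Rounded to 2 decimal places:

4.37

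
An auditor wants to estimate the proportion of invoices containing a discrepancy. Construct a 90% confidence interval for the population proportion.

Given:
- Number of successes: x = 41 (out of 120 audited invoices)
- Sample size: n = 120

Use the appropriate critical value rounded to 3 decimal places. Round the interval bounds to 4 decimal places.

Sample proportion: p̂ = 41/120 = 0.341667

Check conditions for normal approximation:
  np̂ = 41 ≥ 10 ✓
  n(1-p̂) = 79 ≥ 10 ✓

The sample is large enough, so use a z-interval (normal approximation) for the proportion.

For 90% confidence, z* = 1.645 (from standard normal table)

Standard error: SE = √(p̂(1-p̂)/n) = √(0.341667×0.658333/120) = 0.04329459

Margin of error: E = z* × SE = 1.645 × 0.04329459 = 0.071220

Z-interval: p̂ ± E = 0.341667 ± 0.071220 = (0.270447, 0.412886)

Rounded to 4 decimal places:

(0.2704, 0.4129)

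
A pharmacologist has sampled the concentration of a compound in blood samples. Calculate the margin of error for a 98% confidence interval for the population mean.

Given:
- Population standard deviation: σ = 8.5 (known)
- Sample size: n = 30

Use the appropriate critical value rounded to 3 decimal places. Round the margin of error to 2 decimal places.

The population standard deviation σ is known, so use the z-interval margin of error formula.

For 98% confidence, z* = 2.326 (from standard normal table)

Margin of error formula for z-interval: E = z* × σ/√n

E = 2.326 × 8.5/√30
  = 2.326 × 1.551881
  = 3.6097

Rounded to 2 decimal places:

3.61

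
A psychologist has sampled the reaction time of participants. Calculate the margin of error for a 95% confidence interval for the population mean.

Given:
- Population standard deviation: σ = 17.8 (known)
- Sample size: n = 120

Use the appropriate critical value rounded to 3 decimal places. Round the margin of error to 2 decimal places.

The population standard deviation σ is known, so use the z-interval margin of error formula.

For 95% confidence, z* = 1.96 (from standard normal table)

Margin of error formula for z-interval: E = z* × σ/√n

E = 1.96 × 17.8/√120
  = 1.96 × 1.624910
  = 3.1848

Rounded to 2 decimal places:

3.18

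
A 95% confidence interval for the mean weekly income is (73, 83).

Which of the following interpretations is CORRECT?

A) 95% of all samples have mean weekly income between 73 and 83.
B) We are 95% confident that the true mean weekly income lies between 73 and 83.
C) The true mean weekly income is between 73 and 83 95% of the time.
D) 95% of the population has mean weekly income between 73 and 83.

A confidence interval represents our confidence in the procedure, not a probability statement about the parameter.

Key concept: If we repeated this sampling process many times and computed a 95% CI each time, about 95% of those intervals would contain the true population parameter.

For this specific interval (73, 83):
- Midpoint (point estimate): 78
- Margin of error: 5

The correct interpretation is the one stating confidence that the true parameter lies in the interval — option B.

B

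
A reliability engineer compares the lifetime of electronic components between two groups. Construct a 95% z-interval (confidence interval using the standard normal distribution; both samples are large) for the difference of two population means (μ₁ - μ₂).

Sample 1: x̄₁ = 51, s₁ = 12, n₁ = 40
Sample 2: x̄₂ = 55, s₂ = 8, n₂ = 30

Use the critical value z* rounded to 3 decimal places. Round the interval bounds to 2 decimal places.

Both samples are large (n₁ = 40 ≥ 30, n₂ = 30 ≥ 30), so a z-interval for the difference of means applies.

Point estimate: x̄₁ - x̄₂ = 51 - 55 = -4

Standard error: SE = √(s₁²/n₁ + s₂²/n₂)
= √(12²/40 + 8²/30)
= √(3.600000 + 2.133333)
= 2.394438

For 95% confidence, z* = 1.96 (from standard normal table)
Margin of error: E = z* × SE = 1.96 × 2.394438 = 4.6931

Z-interval: (x̄₁ - x̄₂) ± E = -4 ± 4.6931 = (-8.6931, 0.6931)

Rounded to 2 decimal places:

(-8.69, 0.69)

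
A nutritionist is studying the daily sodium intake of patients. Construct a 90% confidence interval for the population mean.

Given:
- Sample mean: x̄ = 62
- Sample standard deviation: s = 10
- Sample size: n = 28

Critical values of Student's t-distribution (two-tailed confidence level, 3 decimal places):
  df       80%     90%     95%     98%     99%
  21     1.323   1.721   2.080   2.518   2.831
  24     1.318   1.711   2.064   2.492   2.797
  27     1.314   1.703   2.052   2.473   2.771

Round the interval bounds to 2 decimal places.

The population standard deviation σ is unknown (only the sample standard deviation s is given), so use a t-interval with df = n - 1 = 28 - 1 = 27.

For 90% confidence with df = 27, t* = 1.703 (from t-table)

Standard error: SE = s/√n = 10/√28 = 1.889822

Margin of error: E = t* × SE = 1.703 × 1.889822 = 3.2184

T-interval: x̄ ± E = 62 ± 3.2184 = (58.7816, 65.2184)

Rounded to 2 decimal places:

(58.78, 65.22)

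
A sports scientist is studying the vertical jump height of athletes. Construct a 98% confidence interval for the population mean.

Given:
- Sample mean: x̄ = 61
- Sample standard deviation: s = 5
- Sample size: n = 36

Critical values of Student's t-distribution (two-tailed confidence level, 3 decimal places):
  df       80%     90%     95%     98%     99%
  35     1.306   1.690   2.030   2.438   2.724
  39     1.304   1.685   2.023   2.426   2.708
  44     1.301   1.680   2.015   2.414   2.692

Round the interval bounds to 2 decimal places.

The population standard deviation σ is unknown (only the sample standard deviation s is given), so use a t-interval with df = n - 1 = 36 - 1 = 35.

For 98% confidence with df = 35, t* = 2.438 (from t-table)

Standard error: SE = s/√n = 5/√36 = 0.833333

Margin of error: E = t* × SE = 2.438 × 0.833333 = 2.0317

T-interval: x̄ ± E = 61 ± 2.0317 = (58.9683, 63.0317)

Rounded to 2 decimal places:

(58.97, 63.03)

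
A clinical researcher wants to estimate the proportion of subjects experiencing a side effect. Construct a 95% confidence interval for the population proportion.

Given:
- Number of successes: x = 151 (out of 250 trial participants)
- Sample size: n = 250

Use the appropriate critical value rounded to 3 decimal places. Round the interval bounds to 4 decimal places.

Sample proportion: p̂ = 151/250 = 0.604000

Check conditions for normal approximation:
  np̂ = 151 ≥ 10 ✓
  n(1-p̂) = 99 ≥ 10 ✓

The sample is large enough, so use a z-interval (normal approximation) for the proportion.

For 95% confidence, z* = 1.96 (from standard normal table)

Standard error: SE = √(p̂(1-p̂)/n) = √(0.604000×0.396000/250) = 0.03093115

Margin of error: E = z* × SE = 1.96 × 0.03093115 = 0.060625

Z-interval: p̂ ± E = 0.604000 ± 0.060625 = (0.543375, 0.664625)

Rounded to 4 decimal places:

(0.5434, 0.6646)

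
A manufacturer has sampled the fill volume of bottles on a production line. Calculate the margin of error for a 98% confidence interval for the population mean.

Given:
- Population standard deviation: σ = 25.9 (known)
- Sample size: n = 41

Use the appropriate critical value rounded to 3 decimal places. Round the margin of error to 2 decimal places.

The population standard deviation σ is known, so use the z-interval margin of error formula.

For 98% confidence, z* = 2.326 (from standard normal table)

Margin of error formula for z-interval: E = z* × σ/√n

E = 2.326 × 25.9/√41
  = 2.326 × 4.044900
  = 9.4084

Rounded to 2 decimal places:

9.41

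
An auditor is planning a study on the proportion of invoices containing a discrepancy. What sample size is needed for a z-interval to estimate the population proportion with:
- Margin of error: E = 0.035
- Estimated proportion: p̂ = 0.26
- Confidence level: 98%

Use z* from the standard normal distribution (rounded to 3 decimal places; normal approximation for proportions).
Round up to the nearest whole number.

Using z* for proportion z-interval (normal approximation).

For 98% confidence, z* = 2.326 (from standard normal table)

Sample size formula for proportion z-interval: n = z*²p̂(1-p̂)/E²

n = 2.326² × 0.26 × 0.74 / 0.035²
  = 5.410276 × 0.1924 / 0.001225
  = 849.7446

Round up to the nearest whole number: n = 850

850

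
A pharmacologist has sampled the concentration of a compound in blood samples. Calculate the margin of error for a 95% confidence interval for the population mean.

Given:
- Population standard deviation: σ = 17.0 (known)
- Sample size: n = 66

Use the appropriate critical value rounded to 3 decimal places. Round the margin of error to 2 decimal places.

The population standard deviation σ is known, so use the z-interval margin of error formula.

For 95% confidence, z* = 1.96 (from standard normal table)

Margin of error formula for z-interval: E = z* × σ/√n

E = 1.96 × 17.0/√66
  = 1.96 × 2.092555
  = 4.1014

Rounded to 2 decimal places:

4.10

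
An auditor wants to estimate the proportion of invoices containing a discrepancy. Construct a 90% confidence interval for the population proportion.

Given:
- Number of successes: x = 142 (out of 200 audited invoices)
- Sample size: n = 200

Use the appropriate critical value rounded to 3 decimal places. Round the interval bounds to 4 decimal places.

Sample proportion: p̂ = 142/200 = 0.710000

Check conditions for normal approximation:
  np̂ = 142 ≥ 10 ✓
  n(1-p̂) = 58 ≥ 10 ✓

The sample is large enough, so use a z-interval (normal approximation) for the proportion.

For 90% confidence, z* = 1.645 (from standard normal table)

Standard error: SE = √(p̂(1-p̂)/n) = √(0.710000×0.290000/200) = 0.03208582

Margin of error: E = z* × SE = 1.645 × 0.03208582 = 0.052781

Z-interval: p̂ ± E = 0.710000 ± 0.052781 = (0.657219, 0.762781)

Rounded to 4 decimal places:

(0.6572, 0.7628)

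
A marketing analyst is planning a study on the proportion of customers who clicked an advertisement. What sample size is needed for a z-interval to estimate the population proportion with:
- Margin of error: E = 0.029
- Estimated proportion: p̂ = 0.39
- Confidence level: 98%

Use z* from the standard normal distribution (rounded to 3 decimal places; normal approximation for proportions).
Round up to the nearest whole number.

Using z* for proportion z-interval (normal approximation).

For 98% confidence, z* = 2.326 (from standard normal table)

Sample size formula for proportion z-interval: n = z*²p̂(1-p̂)/E²

n = 2.326² × 0.39 × 0.61 / 0.029²
  = 5.410276 × 0.2379 / 0.000841
  = 1530.4455

Round up to the nearest whole number: n = 1531

1531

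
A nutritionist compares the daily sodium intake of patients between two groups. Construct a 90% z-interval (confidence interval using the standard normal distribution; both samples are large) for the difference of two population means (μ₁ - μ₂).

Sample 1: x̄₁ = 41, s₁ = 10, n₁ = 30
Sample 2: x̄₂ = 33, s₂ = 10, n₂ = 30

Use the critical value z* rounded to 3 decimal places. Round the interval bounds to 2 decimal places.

Both samples are large (n₁ = 30 ≥ 30, n₂ = 30 ≥ 30), so a z-interval for the difference of means applies.

Point estimate: x̄₁ - x̄₂ = 41 - 33 = 8

Standard error: SE = √(s₁²/n₁ + s₂²/n₂)
= √(10²/30 + 10²/30)
= √(3.333333 + 3.333333)
= 2.581989

For 90% confidence, z* = 1.645 (from standard normal table)
Margin of error: E = z* × SE = 1.645 × 2.581989 = 4.2474

Z-interval: (x̄₁ - x̄₂) ± E = 8 ± 4.2474 = (3.7526, 12.2474)

Rounded to 2 decimal places:

(3.75, 12.25)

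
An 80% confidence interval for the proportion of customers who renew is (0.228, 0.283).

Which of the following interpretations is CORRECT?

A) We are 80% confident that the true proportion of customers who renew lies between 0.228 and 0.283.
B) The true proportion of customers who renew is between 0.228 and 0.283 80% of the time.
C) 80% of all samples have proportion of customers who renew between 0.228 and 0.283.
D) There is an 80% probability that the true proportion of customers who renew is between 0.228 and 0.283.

A confidence interval represents our confidence in the procedure, not a probability statement about the parameter.

Key concept: If we repeated this sampling process many times and computed an 80% CI each time, about 80% of those intervals would contain the true population parameter.

For this specific interval (0.228, 0.283):
- Midpoint (point estimate): 0.2555
- Margin of error: 0.0275

The correct interpretation is the one stating confidence that the true parameter lies in the interval — option A.

A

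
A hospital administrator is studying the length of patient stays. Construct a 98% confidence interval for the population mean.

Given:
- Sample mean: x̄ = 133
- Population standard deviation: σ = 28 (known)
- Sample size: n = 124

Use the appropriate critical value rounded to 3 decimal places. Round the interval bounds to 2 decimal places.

The population standard deviation σ is known, so use a z-interval (standard normal critical value).

For 98% confidence, z* = 2.326 (from standard normal table)

Standard error: SE = σ/√n = 28/√124 = 2.514474

Margin of error: E = z* × SE = 2.326 × 2.514474 = 5.8487

Z-interval: x̄ ± E = 133 ± 5.8487 = (127.1513, 138.8487)

Rounded to 2 decimal places:

(127.15, 138.85)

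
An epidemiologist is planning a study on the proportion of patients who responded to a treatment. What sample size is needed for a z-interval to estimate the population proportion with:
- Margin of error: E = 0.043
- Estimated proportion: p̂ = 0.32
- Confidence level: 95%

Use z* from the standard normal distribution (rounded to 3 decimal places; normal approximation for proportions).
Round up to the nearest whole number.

Using z* for proportion z-interval (normal approximation).

For 95% confidence, z* = 1.96 (from standard normal table)

Sample size formula for proportion z-interval: n = z*²p̂(1-p̂)/E²

n = 1.96² × 0.32 × 0.68 / 0.043²
  = 3.8416 × 0.2176 / 0.001849
  = 452.0996

Round up to the nearest whole number: n = 453

453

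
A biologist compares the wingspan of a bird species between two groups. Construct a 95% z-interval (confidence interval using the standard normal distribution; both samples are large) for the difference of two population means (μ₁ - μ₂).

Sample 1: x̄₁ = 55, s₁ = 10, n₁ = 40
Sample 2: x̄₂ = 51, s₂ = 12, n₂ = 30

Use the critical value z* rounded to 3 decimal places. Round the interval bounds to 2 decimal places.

Both samples are large (n₁ = 40 ≥ 30, n₂ = 30 ≥ 30), so a z-interval for the difference of means applies.

Point estimate: x̄₁ - x̄₂ = 55 - 51 = 4

Standard error: SE = √(s₁²/n₁ + s₂²/n₂)
= √(10²/40 + 12²/30)
= √(2.500000 + 4.800000)
= 2.701851

For 95% confidence, z* = 1.96 (from standard normal table)
Margin of error: E = z* × SE = 1.96 × 2.701851 = 5.2956

Z-interval: (x̄₁ - x̄₂) ± E = 4 ± 5.2956 = (-1.2956, 9.2956)

Rounded to 2 decimal places:

(-1.30, 9.30)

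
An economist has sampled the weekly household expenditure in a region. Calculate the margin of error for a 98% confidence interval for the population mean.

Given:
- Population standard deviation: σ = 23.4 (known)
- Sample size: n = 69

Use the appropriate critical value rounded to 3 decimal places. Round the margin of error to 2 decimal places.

The population standard deviation σ is known, so use the z-interval margin of error formula.

For 98% confidence, z* = 2.326 (from standard normal table)

Margin of error formula for z-interval: E = z* × σ/√n

E = 2.326 × 23.4/√69
  = 2.326 × 2.817029
  = 6.5524

Rounded to 2 decimal places:

6.55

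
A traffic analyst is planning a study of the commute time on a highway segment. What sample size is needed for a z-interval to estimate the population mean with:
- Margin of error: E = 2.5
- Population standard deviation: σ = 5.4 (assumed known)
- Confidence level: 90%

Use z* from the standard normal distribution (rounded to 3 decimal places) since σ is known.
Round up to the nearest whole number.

Using z* since population σ is known (z-interval formula).

For 90% confidence, z* = 1.645 (from standard normal table)

Sample size formula for z-interval: n = (z*σ/E)²

n = (1.645 × 5.4 / 2.5)²
  = (3.553200)²
  = 12.6252

Round up to the nearest whole number: n = 13

13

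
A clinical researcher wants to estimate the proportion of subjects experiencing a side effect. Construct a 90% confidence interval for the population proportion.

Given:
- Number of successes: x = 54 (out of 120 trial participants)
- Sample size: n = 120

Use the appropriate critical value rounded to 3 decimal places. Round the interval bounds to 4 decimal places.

Sample proportion: p̂ = 54/120 = 0.450000

Check conditions for normal approximation:
  np̂ = 54 ≥ 10 ✓
  n(1-p̂) = 66 ≥ 10 ✓

The sample is large enough, so use a z-interval (normal approximation) for the proportion.

For 90% confidence, z* = 1.645 (from standard normal table)

Standard error: SE = √(p̂(1-p̂)/n) = √(0.450000×0.550000/120) = 0.04541476

Margin of error: E = z* × SE = 1.645 × 0.04541476 = 0.074707

Z-interval: p̂ ± E = 0.450000 ± 0.074707 = (0.375293, 0.524707)

Rounded to 4 decimal places:

(0.3753, 0.5247)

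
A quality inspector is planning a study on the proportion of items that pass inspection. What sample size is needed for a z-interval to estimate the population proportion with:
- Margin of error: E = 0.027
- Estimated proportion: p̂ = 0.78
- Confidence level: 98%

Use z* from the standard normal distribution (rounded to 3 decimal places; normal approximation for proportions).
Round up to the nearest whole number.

Using z* for proportion z-interval (normal approximation).

For 98% confidence, z* = 2.326 (from standard normal table)

Sample size formula for proportion z-interval: n = z*²p̂(1-p̂)/E²

n = 2.326² × 0.78 × 0.22 / 0.027²
  = 5.410276 × 0.1716 / 0.000729
  = 1273.5300

Round up to the nearest whole number: n = 1274

1274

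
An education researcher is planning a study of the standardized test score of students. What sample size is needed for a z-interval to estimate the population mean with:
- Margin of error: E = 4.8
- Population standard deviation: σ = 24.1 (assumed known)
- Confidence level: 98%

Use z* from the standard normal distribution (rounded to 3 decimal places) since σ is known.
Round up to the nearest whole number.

Using z* since population σ is known (z-interval formula).

For 98% confidence, z* = 2.326 (from standard normal table)

Sample size formula for z-interval: n = (z*σ/E)²

n = (2.326 × 24.1 / 4.8)²
  = (11.678458)²
  = 136.3864

Round up to the nearest whole number: n = 137

137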